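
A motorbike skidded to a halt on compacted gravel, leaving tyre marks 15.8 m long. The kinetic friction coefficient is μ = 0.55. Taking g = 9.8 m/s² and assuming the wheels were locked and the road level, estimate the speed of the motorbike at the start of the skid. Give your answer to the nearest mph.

Deceleration a = μg = 0.55 × 9.8 = 5.390 m/s².
v = √(2a·d) = √(2 × 5.390 × 15.8) = √170.324 = 13.0508 m/s.
= 13.0508 ÷ 0.44704 = 29.194 mph.

Initial speed ≈ 29 mph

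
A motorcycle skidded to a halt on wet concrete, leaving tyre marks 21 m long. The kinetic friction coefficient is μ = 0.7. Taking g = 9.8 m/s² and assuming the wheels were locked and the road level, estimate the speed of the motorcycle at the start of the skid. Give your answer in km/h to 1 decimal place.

Initial speed ≈ 61.1 km/h

Deceleration a = μg = 0.7 × 9.8 = 6.860 m/s².
v = √(2a·d) = √(2 × 6.860 × 21) = √288.120 = 16.9741 m/s.
= 16.9741 × 3.6 = 61.107 km/h.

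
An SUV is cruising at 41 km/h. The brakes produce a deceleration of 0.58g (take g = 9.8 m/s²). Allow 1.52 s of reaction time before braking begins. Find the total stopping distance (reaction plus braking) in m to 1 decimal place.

41 km/h ÷ 3.6 = 11.3889 m/s.
a = 0.58 × 9.8 = 5.684 m/s².
Reaction distance = v·t_r = 11.3889 × 1.52 = 17.311 m.
Braking distance = v²/(2a) = 11.3889² / (2 × 5.684) = 129.707 / 11.368 = 11.410 m.
Total = 17.311 + 11.410 = 28.721 m.

Total stopping distance ≈ 28.7 m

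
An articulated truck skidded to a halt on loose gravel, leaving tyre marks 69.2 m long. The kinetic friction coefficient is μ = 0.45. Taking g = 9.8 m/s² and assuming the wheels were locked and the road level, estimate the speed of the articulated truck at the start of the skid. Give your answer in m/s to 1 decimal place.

Deceleration a = μg = 0.45 × 9.8 = 4.410 m/s².
v = √(2a·d) = √(2 × 4.410 × 69.2) = √610.344 = 24.7051 m/s.

Initial speed ≈ 24.7 m/s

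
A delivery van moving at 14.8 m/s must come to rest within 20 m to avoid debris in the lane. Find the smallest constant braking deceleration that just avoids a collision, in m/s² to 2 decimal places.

v² = 2a·d ⇒ a = v²/(2d) = 14.8000² / (2 × 20.000) = 219.040 / 40.000 = 5.4760 m/s².

Required deceleration ≈ 5.48 m/s²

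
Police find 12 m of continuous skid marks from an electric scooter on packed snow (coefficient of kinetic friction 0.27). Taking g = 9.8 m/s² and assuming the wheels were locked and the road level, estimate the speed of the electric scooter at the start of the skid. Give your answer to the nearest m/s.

Initial speed ≈ 8 m/s

Deceleration a = μg = 0.27 × 9.8 = 2.646 m/s².
v = √(2a·d) = √(2 × 2.646 × 12) = √63.504 = 7.9689 m/s.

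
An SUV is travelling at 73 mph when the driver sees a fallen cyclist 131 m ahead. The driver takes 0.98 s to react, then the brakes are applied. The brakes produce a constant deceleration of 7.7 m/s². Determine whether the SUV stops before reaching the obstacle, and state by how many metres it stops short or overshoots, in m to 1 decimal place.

Yes — it stops 29.9 m short of the obstacle

73 mph × 0.44704 = 32.6339 m/s.
Reaction distance = 32.6339 × 0.98 = 31.981 m.
Braking distance = v²/(2a) = 1064.971 / 15.400 = 69.154 m.
Total stopping distance = 31.981 + 69.154 = 101.135 m, vs 131 m available — it stops with 131 − 101.135 = 29.865 m to spare.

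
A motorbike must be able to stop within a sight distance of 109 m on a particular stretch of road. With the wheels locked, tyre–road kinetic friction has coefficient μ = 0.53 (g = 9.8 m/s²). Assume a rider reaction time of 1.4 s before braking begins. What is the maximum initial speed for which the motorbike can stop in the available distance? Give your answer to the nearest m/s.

Maximum speed ≈ 27 m/s

a = μg = 0.53 × 9.8 = 5.194 m/s².
Stopping distance: v·t_r + v²/(2a) = 109 with t_r = 1.4 s and a = 5.194 m/s².
So v² + 14.543 v − 1132.29 = 0.
Positive root: v = −a·t_r + √((a·t_r)² + 2a·d) = −7.272 + √(52.882 + 1132.29) = 27.1543 m/s.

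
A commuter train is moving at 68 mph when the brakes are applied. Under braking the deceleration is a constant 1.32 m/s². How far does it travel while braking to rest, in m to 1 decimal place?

68 mph × 0.44704 = 30.3987 m/s.
Braking distance = v²/(2a) = 30.3987² / (2 × 1.320) = 924.081 / 2.640 = 350.031 m.

Braking distance ≈ 350.0 m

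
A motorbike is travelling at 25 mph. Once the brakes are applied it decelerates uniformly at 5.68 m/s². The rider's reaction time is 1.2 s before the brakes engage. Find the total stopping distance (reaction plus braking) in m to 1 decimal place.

Total stopping distance ≈ 24.4 m

25 mph × 0.44704 = 11.1760 m/s.
Reaction distance = v·t_r = 11.1760 × 1.2 = 13.411 m.
Braking distance = v²/(2a) = 11.1760² / (2 × 5.680) = 124.903 / 11.360 = 10.995 m.
Total = 13.411 + 10.995 = 24.406 m.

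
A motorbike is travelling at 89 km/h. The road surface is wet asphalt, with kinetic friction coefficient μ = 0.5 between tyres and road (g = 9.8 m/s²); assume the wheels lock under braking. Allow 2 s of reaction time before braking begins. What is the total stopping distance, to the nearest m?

89 km/h ÷ 3.6 = 24.7222 m/s.
a = μg = 0.5 × 9.8 = 4.900 m/s².
Reaction distance = v·t_r = 24.7222 × 2 = 49.444 m.
Braking distance = v²/(2a) = 24.7222² / (2 × 4.900) = 611.187 / 9.800 = 62.366 m.
Total = 49.444 + 62.366 = 111.810 m.

Total stopping distance ≈ 112 m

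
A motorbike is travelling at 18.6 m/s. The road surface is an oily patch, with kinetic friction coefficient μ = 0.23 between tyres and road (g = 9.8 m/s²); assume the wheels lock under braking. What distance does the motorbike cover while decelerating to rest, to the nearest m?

a = μg = 0.23 × 9.8 = 2.254 m/s².
Braking distance = v²/(2a) = 18.6000² / (2 × 2.254) = 345.960 / 4.508 = 76.744 m.

Braking distance ≈ 77 m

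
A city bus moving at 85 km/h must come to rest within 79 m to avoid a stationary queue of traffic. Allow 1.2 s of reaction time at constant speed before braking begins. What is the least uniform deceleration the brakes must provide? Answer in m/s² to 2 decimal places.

Required deceleration ≈ 5.50 m/s²

85 km/h ÷ 3.6 = 23.6111 m/s.
Distance covered during reaction = 23.6111 × 1.2 = 28.333 m.
Distance available for braking: 79 − 28.333 = 50.667 m.
v² = 2a·d ⇒ a = v²/(2d) = 23.6111² / (2 × 50.667) = 557.484 / 101.334 = 5.5015 m/s².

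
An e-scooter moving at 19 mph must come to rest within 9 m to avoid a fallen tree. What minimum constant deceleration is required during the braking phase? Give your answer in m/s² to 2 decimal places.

Required deceleration ≈ 4.01 m/s²

19 mph × 0.44704 = 8.4938 m/s.
v² = 2a·d ⇒ a = v²/(2d) = 8.4938² / (2 × 9.000) = 72.145 / 18.000 = 4.0081 m/s².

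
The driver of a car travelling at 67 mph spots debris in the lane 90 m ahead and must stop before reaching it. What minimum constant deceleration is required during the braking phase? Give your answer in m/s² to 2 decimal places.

67 mph × 0.44704 = 29.9517 m/s.
v² = 2a·d ⇒ a = v²/(2d) = 29.9517² / (2 × 90.000) = 897.104 / 180.000 = 4.9839 m/s².

Required deceleration ≈ 4.98 m/s²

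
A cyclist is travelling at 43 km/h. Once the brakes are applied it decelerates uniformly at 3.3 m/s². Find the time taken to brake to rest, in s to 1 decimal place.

43 km/h ÷ 3.6 = 11.9444 m/s.
Braking time = v/a = 11.9444 / 3.300 = 3.620 s.

Braking time ≈ 3.6 s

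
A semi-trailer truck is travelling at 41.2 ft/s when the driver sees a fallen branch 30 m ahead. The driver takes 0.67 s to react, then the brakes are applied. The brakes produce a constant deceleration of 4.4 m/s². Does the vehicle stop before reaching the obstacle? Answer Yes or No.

Yes

41.2 ft/s × 0.3048 = 12.5578 m/s.
Reaction distance = 12.5578 × 0.67 = 8.414 m.
Braking distance = v²/(2a) = 157.698 / 8.800 = 17.920 m.
Total stopping distance = 8.414 + 17.920 = 26.334 m, vs 30 m available — it stops with 30 − 26.334 = 3.666 m to spare.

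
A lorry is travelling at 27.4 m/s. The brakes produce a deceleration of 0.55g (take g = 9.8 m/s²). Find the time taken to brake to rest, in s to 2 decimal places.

a = 0.55 × 9.8 = 5.390 m/s².
Braking time = v/a = 27.4000 / 5.390 = 5.083 s.

Braking time ≈ 5.08 s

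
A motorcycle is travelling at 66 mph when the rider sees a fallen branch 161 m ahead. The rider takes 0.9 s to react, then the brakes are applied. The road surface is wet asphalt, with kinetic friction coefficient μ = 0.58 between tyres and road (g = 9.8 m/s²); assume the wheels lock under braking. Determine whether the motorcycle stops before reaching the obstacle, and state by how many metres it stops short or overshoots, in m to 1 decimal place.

66 mph × 0.44704 = 29.5046 m/s.
a = μg = 0.58 × 9.8 = 5.684 m/s².
Reaction distance = 29.5046 × 0.9 = 26.554 m.
Braking distance = v²/(2a) = 870.521 / 11.368 = 76.576 m.
Total stopping distance = 26.554 + 76.576 = 103.130 m, vs 161 m available — it stops with 161 − 103.130 = 57.870 m to spare.

Yes — it stops 57.9 m short of the obstacle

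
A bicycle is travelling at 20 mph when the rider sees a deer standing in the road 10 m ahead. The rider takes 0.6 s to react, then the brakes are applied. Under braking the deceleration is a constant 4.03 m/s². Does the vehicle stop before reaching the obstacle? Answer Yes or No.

20 mph × 0.44704 = 8.9408 m/s.
Reaction distance = 8.9408 × 0.6 = 5.364 m.
Braking distance = v²/(2a) = 79.938 / 8.060 = 9.918 m.
Total stopping distance = 5.364 + 9.918 = 15.282 m, vs 10 m available — it cannot stop in time and overshoots by 15.282 − 10 = 5.282 m.

No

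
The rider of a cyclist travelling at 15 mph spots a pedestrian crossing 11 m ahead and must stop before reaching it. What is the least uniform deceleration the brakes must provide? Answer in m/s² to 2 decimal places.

15 mph × 0.44704 = 6.7056 m/s.
v² = 2a·d ⇒ a = v²/(2d) = 6.7056² / (2 × 11.000) = 44.965 / 22.000 = 2.0439 m/s².

Required deceleration ≈ 2.04 m/s²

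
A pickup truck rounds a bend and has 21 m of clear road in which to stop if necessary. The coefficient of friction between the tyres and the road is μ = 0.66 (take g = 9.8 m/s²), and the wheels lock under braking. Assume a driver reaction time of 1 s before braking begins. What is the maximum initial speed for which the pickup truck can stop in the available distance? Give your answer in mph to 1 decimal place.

a = μg = 0.66 × 9.8 = 6.468 m/s².
Stopping distance: v·t_r + v²/(2a) = 21 with t_r = 1 s and a = 6.468 m/s².
So v² + 12.936 v − 271.66 = 0.
Positive root: v = −a·t_r + √((a·t_r)² + 2a·d) = −6.468 + √(41.835 + 271.66) = 11.2378 m/s.
11.2378 m/s ÷ 0.44704 = 25.138 mph.

Maximum speed ≈ 25.1 mph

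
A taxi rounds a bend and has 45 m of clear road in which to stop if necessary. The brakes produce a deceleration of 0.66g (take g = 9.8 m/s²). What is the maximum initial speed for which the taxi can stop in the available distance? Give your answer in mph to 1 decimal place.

a = 0.66 × 9.8 = 6.468 m/s².
v²/(2a) = d ⇒ v = √(2 × 6.468 × 45) = √582.12 = 24.1272 m/s.
24.1272 m/s ÷ 0.44704 = 53.971 mph.

Maximum speed ≈ 54.0 mph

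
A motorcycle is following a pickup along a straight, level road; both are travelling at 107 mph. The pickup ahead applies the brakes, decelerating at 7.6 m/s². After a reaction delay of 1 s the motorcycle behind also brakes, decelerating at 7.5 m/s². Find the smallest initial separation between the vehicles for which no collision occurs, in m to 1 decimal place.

Minimum gap ≈ 49.8 m

107 mph × 0.44704 = 47.8333 m/s.
Leader travels v²/(2a_L) = 2288.025 / 15.200 = 150.528 m before stopping.
Follower covers v·t_r = 47.8333 × 1 = 47.833 m while reacting, then v²/(2a_F) = 2288.025 / 15.000 = 152.535 m while braking, for a total of 47.833 + 152.535 = 200.368 m.
Since a_F ≤ a_L and the follower starts braking later, the follower is never slower than the leader, so the closest approach is when both have stopped.
Minimum gap = 200.368 − 150.528 = 49.840 m.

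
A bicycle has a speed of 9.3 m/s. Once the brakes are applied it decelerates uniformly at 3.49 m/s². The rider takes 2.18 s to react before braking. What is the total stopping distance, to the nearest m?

Reaction distance = v·t_r = 9.3000 × 2.18 = 20.274 m.
Braking distance = v²/(2a) = 9.3000² / (2 × 3.490) = 86.490 / 6.980 = 12.391 m.
Total = 20.274 + 12.391 = 32.665 m.

Total stopping distance ≈ 33 m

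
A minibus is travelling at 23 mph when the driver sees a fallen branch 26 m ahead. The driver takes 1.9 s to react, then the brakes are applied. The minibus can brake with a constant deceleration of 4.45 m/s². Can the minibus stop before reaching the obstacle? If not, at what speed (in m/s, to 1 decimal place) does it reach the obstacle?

No — it strikes the obstacle at 6.9 m/s

23 mph × 0.44704 = 10.2819 m/s.
Reaction distance = 10.2819 × 1.9 = 19.536 m.
Braking distance needed to stop: v²/(2a) = 105.717 / 8.900 = 11.878 m, so total needed = 19.536 + 11.878 = 31.414 m > 26 m — it cannot stop.
Distance remaining when braking begins: 26 − 19.536 = 6.464 m.
v² = v₀² − 2a·d = 105.717 − 2 × 4.450 × 6.464 = 48.187 m²/s².
v = √48.187 = 6.942 m/s.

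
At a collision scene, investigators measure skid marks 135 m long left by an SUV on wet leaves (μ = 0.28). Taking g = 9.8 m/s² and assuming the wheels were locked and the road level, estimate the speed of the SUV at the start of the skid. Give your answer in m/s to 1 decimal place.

Deceleration a = μg = 0.28 × 9.8 = 2.744 m/s².
v = √(2a·d) = √(2 × 2.744 × 135) = √740.880 = 27.2191 m/s.

Initial speed ≈ 27.2 m/s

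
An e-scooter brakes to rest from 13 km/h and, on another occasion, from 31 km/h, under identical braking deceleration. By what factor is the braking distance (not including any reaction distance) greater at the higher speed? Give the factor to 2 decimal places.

Braking distance d = v²/(2a), so with a fixed, d ∝ v².
Factor = (31/13)² = 2.3846² = 5.6863.

Factor ≈ 5.69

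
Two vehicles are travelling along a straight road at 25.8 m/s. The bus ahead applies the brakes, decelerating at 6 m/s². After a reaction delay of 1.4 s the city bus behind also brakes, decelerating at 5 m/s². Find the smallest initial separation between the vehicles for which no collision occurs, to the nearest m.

Leader travels v²/(2a_L) = 665.640 / 12.000 = 55.470 m before stopping.
Follower covers v·t_r = 25.8000 × 1.4 = 36.120 m while reacting, then v²/(2a_F) = 665.640 / 10.000 = 66.564 m while braking, for a total of 36.120 + 66.564 = 102.684 m.
Since a_F ≤ a_L and the follower starts braking later, the follower is never slower than the leader, so the closest approach is when both have stopped.
Minimum gap = 102.684 − 55.470 = 47.214 m.

Minimum gap ≈ 47 m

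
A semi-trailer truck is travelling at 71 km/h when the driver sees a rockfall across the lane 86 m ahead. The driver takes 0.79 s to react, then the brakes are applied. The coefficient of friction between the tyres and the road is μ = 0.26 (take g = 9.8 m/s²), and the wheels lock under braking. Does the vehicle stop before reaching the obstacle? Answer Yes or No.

71 km/h ÷ 3.6 = 19.7222 m/s.
a = μg = 0.26 × 9.8 = 2.548 m/s².
Reaction distance = 19.7222 × 0.79 = 15.581 m.
Braking distance = v²/(2a) = 388.965 / 5.096 = 76.328 m.
Total stopping distance = 15.581 + 76.328 = 91.909 m, vs 86 m available — it cannot stop in time and overshoots by 91.909 − 86 = 5.909 m.

No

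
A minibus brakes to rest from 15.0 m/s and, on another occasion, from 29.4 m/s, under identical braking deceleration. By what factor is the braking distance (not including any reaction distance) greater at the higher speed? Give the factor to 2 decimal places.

Braking distance d = v²/(2a), so with a fixed, d ∝ v².
Factor = (29.4/15.0)² = 1.9600² = 3.8416.

Factor ≈ 3.84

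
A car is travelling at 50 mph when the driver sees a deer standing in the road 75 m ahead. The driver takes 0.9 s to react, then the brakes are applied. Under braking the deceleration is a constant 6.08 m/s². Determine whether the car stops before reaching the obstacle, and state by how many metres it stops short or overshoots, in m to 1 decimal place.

Yes — it stops 13.8 m short of the obstacle

50 mph × 0.44704 = 22.3520 m/s.
Reaction distance = 22.3520 × 0.9 = 20.117 m.
Braking distance = v²/(2a) = 499.612 / 12.160 = 41.087 m.
Total stopping distance = 20.117 + 41.087 = 61.204 m, vs 75 m available — it stops with 75 − 61.204 = 13.796 m to spare.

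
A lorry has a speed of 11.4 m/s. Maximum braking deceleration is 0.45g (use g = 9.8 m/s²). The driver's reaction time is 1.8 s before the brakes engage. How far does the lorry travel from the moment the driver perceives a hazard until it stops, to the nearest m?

Total stopping distance ≈ 35 m

a = 0.45 × 9.8 = 4.410 m/s².
Reaction distance = v·t_r = 11.4000 × 1.8 = 20.520 m.
Braking distance = v²/(2a) = 11.4000² / (2 × 4.410) = 129.960 / 8.820 = 14.735 m.
Total = 20.520 + 14.735 = 35.255 m.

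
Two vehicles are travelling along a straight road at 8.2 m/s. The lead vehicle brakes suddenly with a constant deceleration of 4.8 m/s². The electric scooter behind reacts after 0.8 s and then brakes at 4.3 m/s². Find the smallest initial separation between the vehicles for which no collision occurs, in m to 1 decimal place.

Minimum gap ≈ 7.4 m

Leader travels v²/(2a_L) = 67.240 / 9.600 = 7.004 m before stopping.
Follower covers v·t_r = 8.2000 × 0.8 = 6.560 m while reacting, then v²/(2a_F) = 67.240 / 8.600 = 7.819 m while braking, for a total of 6.560 + 7.819 = 14.379 m.
Since a_F ≤ a_L and the follower starts braking later, the follower is never slower than the leader, so the closest approach is when both have stopped.
Minimum gap = 14.379 − 7.004 = 7.375 m.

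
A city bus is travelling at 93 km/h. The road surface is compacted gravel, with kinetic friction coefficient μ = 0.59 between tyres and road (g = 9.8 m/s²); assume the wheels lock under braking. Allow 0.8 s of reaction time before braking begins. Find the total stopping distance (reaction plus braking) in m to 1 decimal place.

93 km/h ÷ 3.6 = 25.8333 m/s.
a = μg = 0.59 × 9.8 = 5.782 m/s².
Reaction distance = v·t_r = 25.8333 × 0.8 = 20.667 m.
Braking distance = v²/(2a) = 25.8333² / (2 × 5.782) = 667.359 / 11.564 = 57.710 m.
Total = 20.667 + 57.710 = 78.377 m.

Total stopping distance ≈ 78.4 m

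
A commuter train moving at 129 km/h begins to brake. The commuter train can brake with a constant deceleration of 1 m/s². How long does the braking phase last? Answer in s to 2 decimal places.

129 km/h ÷ 3.6 = 35.8333 m/s.
Braking time = v/a = 35.8333 / 1.000 = 35.833 s.

Braking time ≈ 35.83 s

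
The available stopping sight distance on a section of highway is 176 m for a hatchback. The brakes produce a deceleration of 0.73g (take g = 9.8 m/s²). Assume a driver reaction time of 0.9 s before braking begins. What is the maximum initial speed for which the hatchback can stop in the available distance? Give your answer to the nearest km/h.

Maximum speed ≈ 159 km/h

a = 0.73 × 9.8 = 7.154 m/s².
Stopping distance: v·t_r + v²/(2a) = 176 with t_r = 0.9 s and a = 7.154 m/s².
So v² + 12.877 v − 2518.21 = 0.
Positive root: v = −a·t_r + √((a·t_r)² + 2a·d) = −6.439 + √(41.461 + 2518.21) = 44.1542 m/s.
44.1542 m/s × 3.6 = 158.955 km/h.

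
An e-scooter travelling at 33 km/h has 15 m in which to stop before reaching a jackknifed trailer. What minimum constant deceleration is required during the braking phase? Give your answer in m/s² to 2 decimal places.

Required deceleration ≈ 2.80 m/s²

33 km/h ÷ 3.6 = 9.1667 m/s.
v² = 2a·d ⇒ a = v²/(2d) = 9.1667² / (2 × 15.000) = 84.028 / 30.000 = 2.8009 m/s².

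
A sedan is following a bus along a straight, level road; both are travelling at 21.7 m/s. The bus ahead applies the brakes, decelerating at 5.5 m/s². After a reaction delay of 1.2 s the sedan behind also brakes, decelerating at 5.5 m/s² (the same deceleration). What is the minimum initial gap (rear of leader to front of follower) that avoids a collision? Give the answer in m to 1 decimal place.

Leader travels v²/(2a_L) = 470.890 / 11.000 = 42.808 m before stopping.
Follower covers v·t_r = 21.7000 × 1.2 = 26.040 m while reacting, then v²/(2a_F) = 470.890 / 11.000 = 42.808 m while braking, for a total of 26.040 + 42.808 = 68.848 m.
Since a_F ≤ a_L and the follower starts braking later, the follower is never slower than the leader, so the closest approach is when both have stopped.
Minimum gap = 68.848 − 42.808 = 26.040 m.

Minimum gap ≈ 26.0 m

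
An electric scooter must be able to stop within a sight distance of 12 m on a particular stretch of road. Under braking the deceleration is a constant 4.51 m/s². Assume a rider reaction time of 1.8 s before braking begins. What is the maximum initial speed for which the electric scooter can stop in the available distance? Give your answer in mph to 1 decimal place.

Maximum speed ≈ 11.4 mph

Stopping distance: v·t_r + v²/(2a) = 12 with t_r = 1.8 s and a = 4.510 m/s².
So v² + 16.236 v − 108.24 = 0.
Positive root: v = −a·t_r + √((a·t_r)² + 2a·d) = −8.118 + √(65.902 + 108.24) = 5.0783 m/s.
5.0783 m/s ÷ 0.44704 = 11.360 mph.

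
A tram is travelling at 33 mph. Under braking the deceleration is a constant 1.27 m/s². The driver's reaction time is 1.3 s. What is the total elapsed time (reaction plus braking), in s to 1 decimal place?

33 mph × 0.44704 = 14.7523 m/s.
Braking time = v/a = 14.7523 / 1.270 = 11.616 s.
Total = 1.3 + 11.616 = 12.916 s.

Total time ≈ 12.9 s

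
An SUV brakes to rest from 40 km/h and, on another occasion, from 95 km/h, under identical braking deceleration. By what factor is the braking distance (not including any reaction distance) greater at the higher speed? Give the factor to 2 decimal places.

Braking distance d = v²/(2a), so with a fixed, d ∝ v².
Factor = (95/40)² = 2.3750² = 5.6406.

Factor ≈ 5.64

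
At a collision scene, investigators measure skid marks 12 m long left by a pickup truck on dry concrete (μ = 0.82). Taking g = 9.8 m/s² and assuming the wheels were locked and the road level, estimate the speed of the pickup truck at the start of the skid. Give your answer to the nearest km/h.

Initial speed ≈ 50 km/h

Deceleration a = μg = 0.82 × 9.8 = 8.036 m/s².
v = √(2a·d) = √(2 × 8.036 × 12) = √192.864 = 13.8875 m/s.
= 13.8875 × 3.6 = 49.995 km/h.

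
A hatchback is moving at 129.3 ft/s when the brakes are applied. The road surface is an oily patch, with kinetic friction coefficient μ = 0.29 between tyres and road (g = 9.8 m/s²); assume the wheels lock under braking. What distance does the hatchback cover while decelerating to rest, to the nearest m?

Braking distance ≈ 273 m

129.3 ft/s × 0.3048 = 39.4106 m/s.
a = μg = 0.29 × 9.8 = 2.842 m/s².
Braking distance = v²/(2a) = 39.4106² / (2 × 2.842) = 1553.195 / 5.684 = 273.257 m.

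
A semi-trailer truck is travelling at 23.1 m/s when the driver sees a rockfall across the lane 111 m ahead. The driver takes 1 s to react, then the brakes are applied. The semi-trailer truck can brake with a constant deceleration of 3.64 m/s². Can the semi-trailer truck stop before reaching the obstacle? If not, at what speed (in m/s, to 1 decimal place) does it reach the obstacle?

Yes — it stops about 14.6 m short of the obstacle, so it never reaches it

Reaction distance = 23.1000 × 1 = 23.100 m.
Braking distance = v²/(2a) = 533.610 / 7.280 = 73.298 m.
Total stopping distance = 23.100 + 73.298 = 96.398 m, vs 111 m available — it stops with 111 − 96.398 = 14.602 m to spare.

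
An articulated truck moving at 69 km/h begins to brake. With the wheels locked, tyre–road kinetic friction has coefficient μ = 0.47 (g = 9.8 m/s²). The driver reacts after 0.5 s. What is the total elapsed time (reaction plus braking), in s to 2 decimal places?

69 km/h ÷ 3.6 = 19.1667 m/s.
a = μg = 0.47 × 9.8 = 4.606 m/s².
Braking time = v/a = 19.1667 / 4.606 = 4.161 s.
Total = 0.5 + 4.161 = 4.661 s.

Total time ≈ 4.66 s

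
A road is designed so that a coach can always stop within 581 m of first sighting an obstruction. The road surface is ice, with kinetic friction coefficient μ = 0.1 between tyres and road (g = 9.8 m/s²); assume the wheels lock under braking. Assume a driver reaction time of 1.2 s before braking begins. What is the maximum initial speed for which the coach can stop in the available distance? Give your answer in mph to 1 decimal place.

a = μg = 0.1 × 9.8 = 0.980 m/s².
Stopping distance: v·t_r + v²/(2a) = 581 with t_r = 1.2 s and a = 0.980 m/s².
So v² + 2.352 v − 1138.76 = 0.
Positive root: v = −a·t_r + √((a·t_r)² + 2a·d) = −1.176 + √(1.383 + 1138.76) = 32.5900 m/s.
32.5900 m/s ÷ 0.44704 = 72.902 mph.

Maximum speed ≈ 72.9 mph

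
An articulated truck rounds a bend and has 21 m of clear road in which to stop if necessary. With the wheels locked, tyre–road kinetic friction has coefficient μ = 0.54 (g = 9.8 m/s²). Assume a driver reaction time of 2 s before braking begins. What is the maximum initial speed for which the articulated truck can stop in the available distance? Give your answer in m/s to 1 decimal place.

a = μg = 0.54 × 9.8 = 5.292 m/s².
Stopping distance: v·t_r + v²/(2a) = 21 with t_r = 2 s and a = 5.292 m/s².
So v² + 21.168 v − 222.26 = 0.
Positive root: v = −a·t_r + √((a·t_r)² + 2a·d) = −10.584 + √(112.021 + 222.26) = 7.6994 m/s.

Maximum speed ≈ 7.7 m/s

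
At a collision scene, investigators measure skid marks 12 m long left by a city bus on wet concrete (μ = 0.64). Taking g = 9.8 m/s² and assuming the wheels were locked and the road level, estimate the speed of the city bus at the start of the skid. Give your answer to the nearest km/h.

Initial speed ≈ 44 km/h

Deceleration a = μg = 0.64 × 9.8 = 6.272 m/s².
v = √(2a·d) = √(2 × 6.272 × 12) = √150.528 = 12.2690 m/s.
= 12.2690 × 3.6 = 44.168 km/h.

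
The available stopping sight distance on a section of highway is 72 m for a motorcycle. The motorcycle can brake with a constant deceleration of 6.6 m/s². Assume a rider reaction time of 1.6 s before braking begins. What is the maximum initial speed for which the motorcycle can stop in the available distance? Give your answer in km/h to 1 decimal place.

Stopping distance: v·t_r + v²/(2a) = 72 with t_r = 1.6 s and a = 6.600 m/s².
So v² + 21.120 v − 950.40 = 0.
Positive root: v = −a·t_r + √((a·t_r)² + 2a·d) = −10.560 + √(111.514 + 950.40) = 22.0270 m/s.
22.0270 m/s × 3.6 = 79.297 km/h.

Maximum speed ≈ 79.3 km/h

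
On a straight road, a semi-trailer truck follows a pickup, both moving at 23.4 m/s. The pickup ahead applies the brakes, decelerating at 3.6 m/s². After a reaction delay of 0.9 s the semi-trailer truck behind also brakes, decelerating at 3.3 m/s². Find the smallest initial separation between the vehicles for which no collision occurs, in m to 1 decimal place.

Minimum gap ≈ 28.0 m

Leader travels v²/(2a_L) = 547.560 / 7.200 = 76.050 m before stopping.
Follower covers v·t_r = 23.4000 × 0.9 = 21.060 m while reacting, then v²/(2a_F) = 547.560 / 6.600 = 82.964 m while braking, for a total of 21.060 + 82.964 = 104.024 m.
Since a_F ≤ a_L and the follower starts braking later, the follower is never slower than the leader, so the closest approach is when both have stopped.
Minimum gap = 104.024 − 76.050 = 27.974 m.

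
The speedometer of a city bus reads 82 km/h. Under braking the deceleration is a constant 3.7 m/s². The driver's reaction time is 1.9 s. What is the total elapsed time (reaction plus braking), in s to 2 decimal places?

Total time ≈ 8.06 s

82 km/h ÷ 3.6 = 22.7778 m/s.
Braking time = v/a = 22.7778 / 3.700 = 6.156 s.
Total = 1.9 + 6.156 = 8.056 s.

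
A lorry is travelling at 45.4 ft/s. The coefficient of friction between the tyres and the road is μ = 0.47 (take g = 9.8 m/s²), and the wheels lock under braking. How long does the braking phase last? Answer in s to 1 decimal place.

45.4 ft/s × 0.3048 = 13.8379 m/s.
a = μg = 0.47 × 9.8 = 4.606 m/s².
Braking time = v/a = 13.8379 / 4.606 = 3.004 s.

Braking time ≈ 3.0 s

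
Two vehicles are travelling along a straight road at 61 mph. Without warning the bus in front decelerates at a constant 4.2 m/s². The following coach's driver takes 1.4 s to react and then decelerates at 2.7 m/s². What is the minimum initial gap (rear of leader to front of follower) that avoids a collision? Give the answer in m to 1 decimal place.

Minimum gap ≈ 87.4 m

61 mph × 0.44704 = 27.2694 m/s.
Leader travels v²/(2a_L) = 743.620 / 8.400 = 88.526 m before stopping.
Follower covers v·t_r = 27.2694 × 1.4 = 38.177 m while reacting, then v²/(2a_F) = 743.620 / 5.400 = 137.707 m while braking, for a total of 38.177 + 137.707 = 175.884 m.
Since a_F ≤ a_L and the follower starts braking later, the follower is never slower than the leader, so the closest approach is when both have stopped.
Minimum gap = 175.884 − 88.526 = 87.358 m.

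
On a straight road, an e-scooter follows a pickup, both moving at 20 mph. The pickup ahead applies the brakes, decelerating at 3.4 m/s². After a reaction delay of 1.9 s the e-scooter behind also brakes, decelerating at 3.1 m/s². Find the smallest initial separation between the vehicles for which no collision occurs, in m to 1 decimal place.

20 mph × 0.44704 = 8.9408 m/s.
Leader travels v²/(2a_L) = 79.938 / 6.800 = 11.756 m before stopping.
Follower covers v·t_r = 8.9408 × 1.9 = 16.988 m while reacting, then v²/(2a_F) = 79.938 / 6.200 = 12.893 m while braking, for a total of 16.988 + 12.893 = 29.881 m.
Since a_F ≤ a_L and the follower starts braking later, the follower is never slower than the leader, so the closest approach is when both have stopped.
Minimum gap = 29.881 − 11.756 = 18.125 m.

Minimum gap ≈ 18.1 m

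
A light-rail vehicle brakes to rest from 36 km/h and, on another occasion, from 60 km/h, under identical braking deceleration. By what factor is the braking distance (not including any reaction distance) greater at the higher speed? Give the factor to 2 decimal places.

Braking distance d = v²/(2a), so with a fixed, d ∝ v².
Factor = (60/36)² = 1.6667² = 2.7779.

Factor ≈ 2.78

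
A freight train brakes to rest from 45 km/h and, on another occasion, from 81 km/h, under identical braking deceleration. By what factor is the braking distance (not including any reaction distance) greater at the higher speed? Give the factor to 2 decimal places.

Factor ≈ 3.24

Braking distance d = v²/(2a), so with a fixed, d ∝ v².
Factor = (81/45)² = 1.8000² = 3.2400.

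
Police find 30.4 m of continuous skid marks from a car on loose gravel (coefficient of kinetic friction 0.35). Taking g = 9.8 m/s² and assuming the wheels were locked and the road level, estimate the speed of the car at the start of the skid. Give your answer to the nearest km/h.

Initial speed ≈ 52 km/h

Deceleration a = μg = 0.35 × 9.8 = 3.430 m/s².
v = √(2a·d) = √(2 × 3.430 × 30.4) = √208.544 = 14.4411 m/s.
= 14.4411 × 3.6 = 51.988 km/h.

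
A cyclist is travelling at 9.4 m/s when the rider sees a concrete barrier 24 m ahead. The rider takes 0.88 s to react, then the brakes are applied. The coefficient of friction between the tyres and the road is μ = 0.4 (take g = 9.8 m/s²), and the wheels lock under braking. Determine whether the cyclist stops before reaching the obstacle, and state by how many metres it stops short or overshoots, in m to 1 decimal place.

a = μg = 0.4 × 9.8 = 3.920 m/s².
Reaction distance = 9.4000 × 0.88 = 8.272 m.
Braking distance = v²/(2a) = 88.360 / 7.840 = 11.270 m.
Total stopping distance = 8.272 + 11.270 = 19.542 m, vs 24 m available — it stops with 24 − 19.542 = 4.458 m to spare.

Yes — it stops 4.5 m short of the obstacle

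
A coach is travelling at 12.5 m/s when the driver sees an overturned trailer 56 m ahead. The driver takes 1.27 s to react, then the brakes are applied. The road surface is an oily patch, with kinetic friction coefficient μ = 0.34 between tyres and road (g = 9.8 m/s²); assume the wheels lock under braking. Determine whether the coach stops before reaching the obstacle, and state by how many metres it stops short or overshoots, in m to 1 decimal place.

a = μg = 0.34 × 9.8 = 3.332 m/s².
Reaction distance = 12.5000 × 1.27 = 15.875 m.
Braking distance = v²/(2a) = 156.250 / 6.664 = 23.447 m.
Total stopping distance = 15.875 + 23.447 = 39.322 m, vs 56 m available — it stops with 56 − 39.322 = 16.678 m to spare.

Yes — it stops 16.7 m short of the obstacle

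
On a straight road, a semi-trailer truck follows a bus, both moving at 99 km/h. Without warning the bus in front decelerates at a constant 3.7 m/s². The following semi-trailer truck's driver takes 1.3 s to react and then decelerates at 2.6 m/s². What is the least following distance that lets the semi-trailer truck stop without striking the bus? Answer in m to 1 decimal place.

99 km/h ÷ 3.6 = 27.5000 m/s.
Leader travels v²/(2a_L) = 756.250 / 7.400 = 102.196 m before stopping.
Follower covers v·t_r = 27.5000 × 1.3 = 35.750 m while reacting, then v²/(2a_F) = 756.250 / 5.200 = 145.433 m while braking, for a total of 35.750 + 145.433 = 181.183 m.
Since a_F ≤ a_L and the follower starts braking later, the follower is never slower than the leader, so the closest approach is when both have stopped.
Minimum gap = 181.183 − 102.196 = 78.987 m.

Minimum gap ≈ 79.0 m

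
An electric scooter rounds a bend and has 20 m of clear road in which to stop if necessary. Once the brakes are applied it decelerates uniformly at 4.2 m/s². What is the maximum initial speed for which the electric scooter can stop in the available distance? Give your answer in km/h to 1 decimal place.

v²/(2a) = d ⇒ v = √(2 × 4.200 × 20) = √168.00 = 12.9615 m/s.
12.9615 m/s × 3.6 = 46.661 km/h.

Maximum speed ≈ 46.7 km/h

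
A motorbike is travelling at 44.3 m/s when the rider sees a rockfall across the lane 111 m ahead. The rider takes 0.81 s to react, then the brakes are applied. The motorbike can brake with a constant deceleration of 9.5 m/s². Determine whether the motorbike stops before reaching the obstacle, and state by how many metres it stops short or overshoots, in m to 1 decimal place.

Reaction distance = 44.3000 × 0.81 = 35.883 m.
Braking distance = v²/(2a) = 1962.490 / 19.000 = 103.289 m.
Total stopping distance = 35.883 + 103.289 = 139.172 m, vs 111 m available — it cannot stop in time and overshoots by 139.172 − 111 = 28.172 m.

No — it overshoots by 28.2 m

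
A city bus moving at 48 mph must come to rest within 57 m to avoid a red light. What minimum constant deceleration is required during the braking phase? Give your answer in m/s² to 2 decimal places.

Required deceleration ≈ 4.04 m/s²

48 mph × 0.44704 = 21.4579 m/s.
v² = 2a·d ⇒ a = v²/(2d) = 21.4579² / (2 × 57.000) = 460.441 / 114.000 = 4.0390 m/s².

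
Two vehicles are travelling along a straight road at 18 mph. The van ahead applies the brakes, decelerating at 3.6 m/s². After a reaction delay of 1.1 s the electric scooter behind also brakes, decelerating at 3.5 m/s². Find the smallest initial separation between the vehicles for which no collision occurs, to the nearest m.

18 mph × 0.44704 = 8.0467 m/s.
Leader travels v²/(2a_L) = 64.749 / 7.200 = 8.993 m before stopping.
Follower covers v·t_r = 8.0467 × 1.1 = 8.851 m while reacting, then v²/(2a_F) = 64.749 / 7.000 = 9.250 m while braking, for a total of 8.851 + 9.250 = 18.101 m.
Since a_F ≤ a_L and the follower starts braking later, the follower is never slower than the leader, so the closest approach is when both have stopped.
Minimum gap = 18.101 − 8.993 = 9.108 m.

Minimum gap ≈ 9 m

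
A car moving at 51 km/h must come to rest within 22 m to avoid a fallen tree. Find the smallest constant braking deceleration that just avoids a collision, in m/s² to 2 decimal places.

Required deceleration ≈ 4.56 m/s²

51 km/h ÷ 3.6 = 14.1667 m/s.
v² = 2a·d ⇒ a = v²/(2d) = 14.1667² / (2 × 22.000) = 200.695 / 44.000 = 4.5613 m/s².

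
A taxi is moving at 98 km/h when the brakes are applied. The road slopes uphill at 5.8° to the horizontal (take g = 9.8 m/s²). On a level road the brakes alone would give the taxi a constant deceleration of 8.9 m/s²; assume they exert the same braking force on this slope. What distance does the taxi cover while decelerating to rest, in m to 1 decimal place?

98 km/h ÷ 3.6 = 27.2222 m/s.
Gravity along the uphill slope adds to the braking deceleration: a_eff = 8.900 + 9.8·sin 5.8° = 8.900 + 0.990 = 9.890 m/s².
Braking distance = v²/(2a) = 27.2222² / (2 × 9.890) = 741.048 / 19.780 = 37.465 m.

Braking distance ≈ 37.5 m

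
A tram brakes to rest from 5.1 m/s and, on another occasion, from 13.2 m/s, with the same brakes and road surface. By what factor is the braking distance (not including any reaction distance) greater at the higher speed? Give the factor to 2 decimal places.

Braking distance d = v²/(2a), so with a fixed, d ∝ v².
Factor = (13.2/5.1)² = 2.5882² = 6.6988.

Factor ≈ 6.70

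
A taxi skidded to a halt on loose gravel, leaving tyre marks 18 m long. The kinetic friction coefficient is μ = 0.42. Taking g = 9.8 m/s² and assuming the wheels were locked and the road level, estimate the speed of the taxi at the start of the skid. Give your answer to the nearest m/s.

Deceleration a = μg = 0.42 × 9.8 = 4.116 m/s².
v = √(2a·d) = √(2 × 4.116 × 18) = √148.176 = 12.1728 m/s.

Initial speed ≈ 12 m/s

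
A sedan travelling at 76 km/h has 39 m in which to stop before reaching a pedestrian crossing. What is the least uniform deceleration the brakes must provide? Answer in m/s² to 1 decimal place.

76 km/h ÷ 3.6 = 21.1111 m/s.
v² = 2a·d ⇒ a = v²/(2d) = 21.1111² / (2 × 39.000) = 445.679 / 78.000 = 5.7138 m/s².

Required deceleration ≈ 5.7 m/s²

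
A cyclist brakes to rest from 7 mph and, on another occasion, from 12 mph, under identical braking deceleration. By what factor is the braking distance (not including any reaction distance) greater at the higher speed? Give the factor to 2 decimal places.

Factor ≈ 2.94

Braking distance d = v²/(2a), so with a fixed, d ∝ v².
Factor = (12/7)² = 1.7143² = 2.9388.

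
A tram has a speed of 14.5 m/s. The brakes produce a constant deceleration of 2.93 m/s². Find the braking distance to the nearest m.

Braking distance ≈ 36 m

Braking distance = v²/(2a) = 14.5000² / (2 × 2.930) = 210.250 / 5.860 = 35.879 m.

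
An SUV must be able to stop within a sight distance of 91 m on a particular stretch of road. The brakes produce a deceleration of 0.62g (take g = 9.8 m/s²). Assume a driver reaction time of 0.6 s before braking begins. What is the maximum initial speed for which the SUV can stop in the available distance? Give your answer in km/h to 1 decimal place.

a = 0.62 × 9.8 = 6.076 m/s².
Stopping distance: v·t_r + v²/(2a) = 91 with t_r = 0.6 s and a = 6.076 m/s².
So v² + 7.291 v − 1105.83 = 0.
Positive root: v = −a·t_r + √((a·t_r)² + 2a·d) = −3.646 + √(13.293 + 1105.83) = 29.8073 m/s.
29.8073 m/s × 3.6 = 107.306 km/h.

Maximum speed ≈ 107.3 km/h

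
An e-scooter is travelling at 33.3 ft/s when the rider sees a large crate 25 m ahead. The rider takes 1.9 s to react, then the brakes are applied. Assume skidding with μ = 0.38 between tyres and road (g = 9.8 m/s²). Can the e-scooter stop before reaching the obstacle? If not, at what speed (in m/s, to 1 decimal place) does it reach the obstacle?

33.3 ft/s × 0.3048 = 10.1498 m/s.
a = μg = 0.38 × 9.8 = 3.724 m/s².
Reaction distance = 10.1498 × 1.9 = 19.285 m.
Braking distance needed to stop: v²/(2a) = 103.018 / 7.448 = 13.832 m, so total needed = 19.285 + 13.832 = 33.117 m > 25 m — it cannot stop.
Distance remaining when braking begins: 25 − 19.285 = 5.715 m.
v² = v₀² − 2a·d = 103.018 − 2 × 3.724 × 5.715 = 60.453 m²/s².
v = √60.453 = 7.775 m/s.

No — it strikes the obstacle at 7.8 m/s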